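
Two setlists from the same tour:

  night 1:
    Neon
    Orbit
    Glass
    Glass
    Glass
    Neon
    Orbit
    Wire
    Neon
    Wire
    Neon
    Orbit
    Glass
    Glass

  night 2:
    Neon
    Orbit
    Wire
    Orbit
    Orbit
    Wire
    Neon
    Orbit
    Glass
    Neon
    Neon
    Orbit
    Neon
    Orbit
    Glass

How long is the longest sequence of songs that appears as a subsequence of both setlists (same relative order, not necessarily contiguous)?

Taking Neon at night 1[1]=night 2[7], Orbit at night 1[2]=night 2[8], Glass at night 1[3]=night 2[9], Neon at night 1[6]=night 2[11], Orbit at night 1[7]=night 2[12], Neon at night 1[11]=night 2[13], Orbit at night 1[12]=night 2[14], Glass at night 1[14]=night 2[15] gives a common subsequence of length 8, and the DP table's final entry dp[14][15] is also 8, so no common subsequence is longer.

8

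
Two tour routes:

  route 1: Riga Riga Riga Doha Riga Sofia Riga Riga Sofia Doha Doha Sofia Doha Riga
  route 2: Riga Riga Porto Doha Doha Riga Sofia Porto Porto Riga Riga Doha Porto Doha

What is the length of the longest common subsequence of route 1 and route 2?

9

Match Riga [1,1], then Riga [2,2], then Doha [4,5], then Riga [5,6], then Sofia [6,7], then Riga [7,10], then Riga [8,11], then Doha [10,12], then Doha [13,14] — 9 stops in the same relative order in both. Since dp[14][14] = 9, nothing longer is possible.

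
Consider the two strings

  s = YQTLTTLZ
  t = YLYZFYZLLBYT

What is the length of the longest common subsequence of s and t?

Let dp[i][j] be the LCS length of the first i characters of s and the first j characters of t. dp[i][j] = dp[i-1][j-1]+1 when the i-th and j-th characters match, else max(dp[i-1][j], dp[i][j-1]).
    ·  Y  L  Y  Z  F  Y  Z  L  L  B  Y  T
 ·  0  0  0  0  0  0  0  0  0  0  0  0  0
 Y  0  1  1  1  1  1  1  1  1  1  1  1  1
 Q  0  1  1  1  1  1  1  1  1  1  1  1  1
 T  0  1  1  1  1  1  1  1  1  1  1  1  2
 L  0  1  2  2  2  2  2  2  2  2  2  2  2
 T  0  1  2  2  2  2  2  2  2  2  2  2  3
 T  0  1  2  2  2  2  2  2  2  2  2  2  3
 L  0  1  2  2  2  2  2  2  3  3  3  3  3
 Z  0  1  2  2  3  3  3  3  3  3  3  3  3
dp[8][12] = 3. One LCS (by backtracking along matches): YLT.

3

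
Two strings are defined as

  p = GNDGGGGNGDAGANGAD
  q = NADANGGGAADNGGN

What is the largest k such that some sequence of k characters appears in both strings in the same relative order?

Match N (p #2, q #1); then D (p #3, q #3); then G (p #4, q #6); then G (p #5, q #7); then G (p #6, q #8); then N (p #8, q #12); then G (p #9, q #13); then G (p #12, q #14); then N (p #14, q #15) — 9 characters in the same relative order in both, and the DP table's final entry dp[17][15] is also 9, so no common subsequence is longer.

9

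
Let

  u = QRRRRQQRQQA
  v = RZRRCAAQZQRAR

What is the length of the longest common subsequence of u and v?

Let dp[i][j] be the LCS length of the first i characters of u and the first j characters of v. dp[i][j] = dp[i-1][j-1]+1 when the i-th and j-th characters match, else max(dp[i-1][j], dp[i][j-1]).
    ·  R  Z  R  R  C  A  A  Q  Z  Q  R  A  R
 ·  0  0  0  0  0  0  0  0  0  0  0  0  0  0
 Q  0  0  0  0  0  0  0  0  1  1  1  1  1  1
 R  0  1  1  1  1  1  1  1  1  1  1  2  2  2
 R  0  1  1  2  2  2  2  2  2  2  2  2  2  3
 R  0  1  1  2  3  3  3  3  3  3  3  3  3  3
 R  0  1  1  2  3  3  3  3  3  3  3  4  4  4
 Q  0  1  1  2  3  3  3  3  4  4  4  4  4  4
 Q  0  1  1  2  3  3  3  3  4  4  5  5  5  5
 R  0  1  1  2  3  3  3  3  4  4  5  6  6  6
 Q  0  1  1  2  3  3  3  3  4  4  5  6  6  6
 Q  0  1  1  2  3  3  3  3  4  4  5  6  6  6
 A  0  1  1  2  3  3  4  4  4  4  5  6  7  7
dp[11][13] = 7. One LCS (by backtracking along matches): RRRQQRA.

7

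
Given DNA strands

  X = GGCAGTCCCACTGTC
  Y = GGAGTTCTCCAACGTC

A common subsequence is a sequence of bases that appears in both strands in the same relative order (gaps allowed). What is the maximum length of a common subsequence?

Pick G at X[1]=Y[1], then G at X[2]=Y[2], then A at X[4]=Y[3], then G at X[5]=Y[4], then T at X[6]=Y[6], then C at X[7]=Y[7], then C at X[8]=Y[9], then C at X[9]=Y[10], then A at X[10]=Y[12], then C at X[11]=Y[13], then G at X[13]=Y[14], then T at X[14]=Y[15], then C at X[15]=Y[16]; all 13 bases appear in both, in order. dp[15][16] = 13 confirms this is the maximum.

13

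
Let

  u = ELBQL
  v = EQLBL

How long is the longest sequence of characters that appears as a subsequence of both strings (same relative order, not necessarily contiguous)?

Match E at u[1]=v[1] → L at u[2]=v[3] → B at u[3]=v[4] → L at u[5]=v[5] — 4 characters in the same relative order in both. Since dp[5][5] = 4, nothing longer is possible.

4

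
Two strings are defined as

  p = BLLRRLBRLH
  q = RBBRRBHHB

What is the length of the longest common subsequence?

One common subsequence of length 5: B [1,3], R [4,4], R [5,5], B [7,6], H [10,8]. dp[10][9] = 5 confirms this is the maximum.

5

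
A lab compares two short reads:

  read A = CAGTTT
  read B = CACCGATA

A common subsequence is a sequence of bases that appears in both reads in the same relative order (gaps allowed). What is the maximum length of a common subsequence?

4

Let dp[i][j] be the LCS length of the first i bases of read A and the first j bases of read B. dp[i][j] = dp[i-1][j-1]+1 when the i-th and j-th bases match, else max(dp[i-1][j], dp[i][j-1]).
    ·  C  A  C  C  G  A  T  A
 ·  0  0  0  0  0  0  0  0  0
 C  0  1  1  1  1  1  1  1  1
 A  0  1  2  2  2  2  2  2  2
 G  0  1  2  2  2  3  3  3  3
 T  0  1  2  2  2  3  3  4  4
 T  0  1  2  2  2  3  3  4  4
 T  0  1  2  2  2  3  3  4  4
dp[6][8] = 4. One LCS (by backtracking along matches): CAGT.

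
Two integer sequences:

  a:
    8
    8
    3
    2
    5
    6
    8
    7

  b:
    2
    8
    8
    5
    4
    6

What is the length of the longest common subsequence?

One common subsequence of length 4: 8 (a #1, b #2) → 8 (a #2, b #3) → 5 (a #5, b #4) → 6 (a #6, b #6). The LCS DP gives dp[8][6] = 4, so this is optimal.

4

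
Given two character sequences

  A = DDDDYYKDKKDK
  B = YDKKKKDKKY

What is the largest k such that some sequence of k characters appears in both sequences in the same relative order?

Let dp[i][j] be the LCS length of the first i characters of A and the first j characters of B. dp[i][j] = dp[i-1][j-1]+1 when the i-th and j-th characters match, else max(dp[i-1][j], dp[i][j-1]).
    ·  Y  D  K  K  K  K  D  K  K  Y
 ·  0  0  0  0  0  0  0  0  0  0  0
 D  0  0  1  1  1  1  1  1  1  1  1
 D  0  0  1  1  1  1  1  2  2  2  2
 D  0  0  1  1  1  1  1  2  2  2  2
 D  0  0  1  1  1  1  1  2  2  2  2
 Y  0  1  1  1  1  1  1  2  2  2  3
 Y  0  1  1  1  1  1  1  2  2  2  3
 K  0  1  1  2  2  2  2  2  3  3  3
 D  0  1  2  2  2  2  2  3  3  3  3
 K  0  1  2  3  3  3  3  3  4  4  4
 K  0  1  2  3  4  4  4  4  4  5  5
 D  0  1  2  3  4  4  4  5  5  5  5
 K  0  1  2  3  4  5  5  5  6  6  6
dp[12][10] = 6. One LCS (by backtracking along matches): DKKKDK.

6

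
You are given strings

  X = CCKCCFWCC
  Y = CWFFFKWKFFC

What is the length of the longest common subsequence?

Match C at X[1]=Y[1] → K at X[3]=Y[8] → F at X[6]=Y[10] → C at X[9]=Y[11] — 4 characters in the same relative order in both. The LCS DP gives dp[9][11] = 4, so this is optimal.

4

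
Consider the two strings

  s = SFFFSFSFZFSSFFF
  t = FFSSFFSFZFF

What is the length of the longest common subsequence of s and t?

Pick F at s[3]=t[1] → F at s[4]=t[2] → S at s[5]=t[3] → S at s[7]=t[4] → F at s[8]=t[5] → F at s[10]=t[6] → S at s[12]=t[7] → F at s[13]=t[8] → F at s[14]=t[10] → F at s[15]=t[11]; all 10 characters appear in both, in order. dp[15][11] = 10 confirms this is the maximum.

10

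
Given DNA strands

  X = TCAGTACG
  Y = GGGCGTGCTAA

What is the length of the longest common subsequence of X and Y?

Let dp[i][j] be the LCS length of the first i bases of X and the first j bases of Y. dp[i][j] = dp[i-1][j-1]+1 when the i-th and j-th bases match, else max(dp[i-1][j], dp[i][j-1]).
    ·  G  G  G  C  G  T  G  C  T  A  A
 ·  0  0  0  0  0  0  0  0  0  0  0  0
 T  0  0  0  0  0  0  1  1  1  1  1  1
 C  0  0  0  0  1  1  1  1  2  2  2  2
 A  0  0  0  0  1  1  1  1  2  2  3  3
 G  0  1  1  1  1  2  2  2  2  2  3  3
 T  0  1  1  1  1  2  3  3  3  3  3  3
 A  0  1  1  1  1  2  3  3  3  3  4  4
 C  0  1  1  1  2  2  3  3  4  4  4  4
 G  0  1  2  2  2  3  3  4  4  4  4  4
dp[8][11] = 4. One LCS (by backtracking along matches): TCAA.

4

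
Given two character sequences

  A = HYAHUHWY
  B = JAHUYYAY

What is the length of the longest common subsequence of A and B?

Pick H (A #1, B #3), then Y (A #2, B #6), then A (A #3, B #7), then Y (A #8, B #8); all 4 characters appear in both, in order. dp[8][8] = 4 confirms this is the maximum.

4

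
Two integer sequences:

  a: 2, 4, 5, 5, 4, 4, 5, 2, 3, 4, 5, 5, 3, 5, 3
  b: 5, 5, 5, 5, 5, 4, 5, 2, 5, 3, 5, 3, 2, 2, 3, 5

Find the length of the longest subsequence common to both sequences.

9

Match 5 at a[3]=b[4], then 5 at a[4]=b[5], then 4 at a[6]=b[6], then 5 at a[7]=b[7], then 2 at a[8]=b[8], then 3 at a[9]=b[10], then 5 at a[11]=b[11], then 3 at a[13]=b[15], then 5 at a[14]=b[16] — 9 values in the same relative order in both. The LCS DP gives dp[15][16] = 9, so this is optimal.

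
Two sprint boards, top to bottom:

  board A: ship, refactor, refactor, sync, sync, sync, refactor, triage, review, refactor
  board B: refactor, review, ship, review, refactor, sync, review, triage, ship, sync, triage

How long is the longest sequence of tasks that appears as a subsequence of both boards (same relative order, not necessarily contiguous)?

5

Pick ship [1,3] → refactor [3,5] → sync [4,6] → sync [6,10] → triage [8,11]; all 5 tasks appear in both, in order. Since dp[10][11] = 5, nothing longer is possible.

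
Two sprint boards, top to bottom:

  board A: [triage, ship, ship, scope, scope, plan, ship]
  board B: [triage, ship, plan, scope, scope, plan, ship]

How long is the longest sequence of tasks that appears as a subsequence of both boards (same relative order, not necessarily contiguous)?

6

Taking triage (board A #1, board B #1), then ship (board A #2, board B #2), then scope (board A #4, board B #4), then scope (board A #5, board B #5), then plan (board A #6, board B #6), then ship (board A #7, board B #7) gives a common subsequence of length 6. dp[7][7] = 6 confirms this is the maximum.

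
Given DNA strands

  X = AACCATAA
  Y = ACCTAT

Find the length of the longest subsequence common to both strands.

5

One common subsequence of length 5: A [2,1] → C [3,2] → C [4,3] → A [5,5] → T [6,6]. dp[8][6] = 5 confirms this is the maximum.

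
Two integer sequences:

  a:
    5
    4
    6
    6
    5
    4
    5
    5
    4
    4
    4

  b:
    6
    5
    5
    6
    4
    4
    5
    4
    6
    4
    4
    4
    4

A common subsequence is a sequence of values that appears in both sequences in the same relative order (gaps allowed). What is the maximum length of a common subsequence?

7

Let dp[i][j] be the LCS length of the first i values of a and the first j values of b. dp[i][j] = dp[i-1][j-1]+1 when the i-th and j-th values match, else max(dp[i-1][j], dp[i][j-1]).
    ·  6  5  5  6  4  4  5  4  6  4  4  4  4
 ·  0  0  0  0  0  0  0  0  0  0  0  0  0  0
 5  0  0  1  1  1  1  1  1  1  1  1  1  1  1
 4  0  0  1  1  1  2  2  2  2  2  2  2  2  2
 6  0  1  1  1  2  2  2  2  2  3  3  3  3  3
 6  0  1  1  1  2  2  2  2  2  3  3  3  3  3
 5  0  1  2  2  2  2  2  3  3  3  3  3  3  3
 4  0  1  2  2  2  3  3  3  4  4  4  4  4  4
 5  0  1  2  3  3  3  3  4  4  4  4  4  4  4
 5  0  1  2  3  3  3  3  4  4  4  4  4  4  4
 4  0  1  2  3  3  4  4  4  5  5  5  5  5  5
 4  0  1  2  3  3  4  5  5  5  5  6  6  6  6
 4  0  1  2  3  3  4  5  5  6  6  6  7  7  7
dp[11][13] = 7. One LCS (by backtracking along matches): 5, 4, 6, 4, 4, 4, 4.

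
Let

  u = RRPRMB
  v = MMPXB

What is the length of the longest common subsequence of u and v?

Let dp[i][j] be the LCS length of the first i characters of u and the first j characters of v. dp[i][j] = dp[i-1][j-1]+1 when the i-th and j-th characters match, else max(dp[i-1][j], dp[i][j-1]).
    ·  M  M  P  X  B
 ·  0  0  0  0  0  0
 R  0  0  0  0  0  0
 R  0  0  0  0  0  0
 P  0  0  0  1  1  1
 R  0  0  0  1  1  1
 M  0  1  1  1  1  1
 B  0  1  1  1  1  2
dp[6][5] = 2. One LCS (by backtracking along matches): PB.

2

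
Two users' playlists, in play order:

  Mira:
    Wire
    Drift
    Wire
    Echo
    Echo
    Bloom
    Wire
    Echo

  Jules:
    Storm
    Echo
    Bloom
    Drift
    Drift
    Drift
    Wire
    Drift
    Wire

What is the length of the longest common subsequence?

3

Match Wire [1,7]; then Drift [2,8]; then Wire [7,9] — 3 songs in the same relative order in both, and the DP table's final entry dp[8][9] is also 3, so no common subsequence is longer.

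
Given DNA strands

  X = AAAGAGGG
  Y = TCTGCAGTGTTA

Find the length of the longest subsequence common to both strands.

Taking G at X[4]=Y[4] → A at X[5]=Y[6] → G at X[6]=Y[7] → G at X[7]=Y[9] gives a common subsequence of length 4. The LCS DP gives dp[8][12] = 4, so this is optimal.

4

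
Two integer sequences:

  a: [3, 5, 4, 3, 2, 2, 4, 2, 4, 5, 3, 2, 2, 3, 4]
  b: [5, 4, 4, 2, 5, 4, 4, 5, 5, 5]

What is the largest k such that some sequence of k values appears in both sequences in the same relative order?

6

Let dp[i][j] be the LCS length of the first i values of a and the first j values of b. dp[i][j] = dp[i-1][j-1]+1 when the i-th and j-th values match, else max(dp[i-1][j], dp[i][j-1]).
    ·  5  4  4  2  5  4  4  5  5  5
 ·  0  0  0  0  0  0  0  0  0  0  0
 3  0  0  0  0  0  0  0  0  0  0  0
 5  0  1  1  1  1  1  1  1  1  1  1
 4  0  1  2  2  2  2  2  2  2  2  2
 3  0  1  2  2  2  2  2  2  2  2  2
 2  0  1  2  2  3  3  3  3  3  3  3
 2  0  1  2  2  3  3  3  3  3  3  3
 4  0  1  2  3  3  3  4  4  4  4  4
 2  0  1  2  3  4  4  4  4  4  4  4
 4  0  1  2  3  4  4  5  5  5  5  5
 5  0  1  2  3  4  5  5  5  6  6  6
 3  0  1  2  3  4  5  5  5  6  6  6
 2  0  1  2  3  4  5  5  5  6  6  6
 2  0  1  2  3  4  5  5  5  6  6  6
 3  0  1  2  3  4  5  5  5  6  6  6
 4  0  1  2  3  4  5  6  6  6  6  6
dp[15][10] = 6. One LCS (by backtracking along matches): 5, 4, 2, 4, 4, 5.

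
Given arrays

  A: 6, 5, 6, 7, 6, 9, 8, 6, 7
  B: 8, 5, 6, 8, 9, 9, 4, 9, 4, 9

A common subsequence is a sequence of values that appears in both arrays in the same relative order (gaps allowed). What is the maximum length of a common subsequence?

Taking 5 [2,2], then 6 [3,3], then 9 [6,10] gives a common subsequence of length 3. Since dp[9][10] = 3, nothing longer is possible.

3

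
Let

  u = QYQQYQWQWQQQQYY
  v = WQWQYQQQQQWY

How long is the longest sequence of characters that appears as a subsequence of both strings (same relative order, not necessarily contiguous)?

Match Q (u #1, v #2), then Q (u #4, v #4), then Y (u #5, v #5), then Q (u #6, v #6), then Q (u #8, v #7), then Q (u #10, v #8), then Q (u #11, v #9), then Q (u #12, v #10), then Y (u #15, v #12) — 9 characters in the same relative order in both. The LCS DP gives dp[15][12] = 9, so this is optimal.

9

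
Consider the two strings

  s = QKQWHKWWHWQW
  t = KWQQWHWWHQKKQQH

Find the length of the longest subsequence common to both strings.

8

Match Q at s[1]=t[3]; then Q at s[3]=t[4]; then W at s[4]=t[5]; then H at s[5]=t[6]; then W at s[7]=t[7]; then W at s[8]=t[8]; then H at s[9]=t[9]; then Q at s[11]=t[14] — 8 characters in the same relative order in both. dp[12][15] = 8 confirms this is the maximum.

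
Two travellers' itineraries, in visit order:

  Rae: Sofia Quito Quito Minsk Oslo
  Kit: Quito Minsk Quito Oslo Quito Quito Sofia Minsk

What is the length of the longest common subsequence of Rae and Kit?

Pick Quito [2,5] → Quito [3,6] → Minsk [4,8]; all 3 stops appear in both, in order. The LCS DP gives dp[5][8] = 3, so this is optimal.

3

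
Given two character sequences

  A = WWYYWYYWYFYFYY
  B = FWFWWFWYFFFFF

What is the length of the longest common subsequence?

Match W at A[1]=B[2] → W at A[2]=B[4] → W at A[5]=B[5] → W at A[8]=B[7] → Y at A[9]=B[8] → F at A[10]=B[12] → F at A[12]=B[13] — 7 characters in the same relative order in both, and the DP table's final entry dp[14][13] is also 7, so no common subsequence is longer.

7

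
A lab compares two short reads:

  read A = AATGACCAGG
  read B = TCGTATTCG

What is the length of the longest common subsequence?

Let dp[i][j] be the LCS length of the first i bases of read A and the first j bases of read B. dp[i][j] = dp[i-1][j-1]+1 when the i-th and j-th bases match, else max(dp[i-1][j], dp[i][j-1]).
    ·  T  C  G  T  A  T  T  C  G
 ·  0  0  0  0  0  0  0  0  0  0
 A  0  0  0  0  0  1  1  1  1  1
 A  0  0  0  0  0  1  1  1  1  1
 T  0  1  1  1  1  1  2  2  2  2
 G  0  1  1  2  2  2  2  2  2  3
 A  0  1  1  2  2  3  3  3  3  3
 C  0  1  2  2  2  3  3  3  4  4
 C  0  1  2  2  2  3  3  3  4  4
 A  0  1  2  2  2  3  3  3  4  4
 G  0  1  2  3  3  3  3  3  4  5
 G  0  1  2  3  3  3  3  3  4  5
dp[10][9] = 5. One LCS (by backtracking along matches): TGACG.

5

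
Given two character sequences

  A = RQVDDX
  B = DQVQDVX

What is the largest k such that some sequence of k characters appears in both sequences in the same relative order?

Let dp[i][j] be the LCS length of the first i characters of A and the first j characters of B. dp[i][j] = dp[i-1][j-1]+1 when the i-th and j-th characters match, else max(dp[i-1][j], dp[i][j-1]).
    ·  D  Q  V  Q  D  V  X
 ·  0  0  0  0  0  0  0  0
 R  0  0  0  0  0  0  0  0
 Q  0  0  1  1  1  1  1  1
 V  0  0  1  2  2  2  2  2
 D  0  1  1  2  2  3  3  3
 D  0  1  1  2  2  3  3  3
 X  0  1  1  2  2  3  3  4
dp[6][7] = 4. One LCS (by backtracking along matches): QVDX.

4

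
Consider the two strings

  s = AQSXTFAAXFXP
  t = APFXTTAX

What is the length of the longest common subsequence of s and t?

5

Taking A at s[1]=t[1]; then X at s[4]=t[4]; then T at s[5]=t[6]; then A at s[8]=t[7]; then X at s[11]=t[8] gives a common subsequence of length 5. dp[12][8] = 5 confirms this is the maximum.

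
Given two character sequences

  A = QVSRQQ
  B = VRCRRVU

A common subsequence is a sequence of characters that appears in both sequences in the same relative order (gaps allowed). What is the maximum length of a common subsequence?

2

Let dp[i][j] be the LCS length of the first i characters of A and the first j characters of B. dp[i][j] = dp[i-1][j-1]+1 when the i-th and j-th characters match, else max(dp[i-1][j], dp[i][j-1]).
    ·  V  R  C  R  R  V  U
 ·  0  0  0  0  0  0  0  0
 Q  0  0  0  0  0  0  0  0
 V  0  1  1  1  1  1  1  1
 S  0  1  1  1  1  1  1  1
 R  0  1  2  2  2  2  2  2
 Q  0  1  2  2  2  2  2  2
 Q  0  1  2  2  2  2  2  2
dp[6][7] = 2. One LCS (by backtracking along matches): VR.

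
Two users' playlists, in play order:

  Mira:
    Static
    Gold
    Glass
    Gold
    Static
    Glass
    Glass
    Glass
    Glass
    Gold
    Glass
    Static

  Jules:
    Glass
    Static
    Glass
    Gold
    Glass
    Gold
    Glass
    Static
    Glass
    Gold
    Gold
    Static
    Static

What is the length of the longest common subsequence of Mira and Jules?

One common subsequence of length 8: Static (Mira #1, Jules #2); then Gold (Mira #2, Jules #4); then Glass (Mira #3, Jules #5); then Gold (Mira #4, Jules #6); then Static (Mira #5, Jules #8); then Glass (Mira #6, Jules #9); then Gold (Mira #10, Jules #11); then Static (Mira #12, Jules #13). dp[12][13] = 8 confirms this is the maximum.

8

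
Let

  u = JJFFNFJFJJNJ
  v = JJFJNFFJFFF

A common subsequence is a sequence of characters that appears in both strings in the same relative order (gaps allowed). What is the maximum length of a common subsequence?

Let dp[i][j] be the LCS length of the first i characters of u and the first j characters of v. dp[i][j] = dp[i-1][j-1]+1 when the i-th and j-th characters match, else max(dp[i-1][j], dp[i][j-1]).
    ·  J  J  F  J  N  F  F  J  F  F  F
 ·  0  0  0  0  0  0  0  0  0  0  0  0
 J  0  1  1  1  1  1  1  1  1  1  1  1
 J  0  1  2  2  2  2  2  2  2  2  2  2
 F  0  1  2  3  3  3  3  3  3  3  3  3
 F  0  1  2  3  3  3  4  4  4  4  4  4
 N  0  1  2  3  3  4  4  4  4  4  4  4
 F  0  1  2  3  3  4  5  5  5  5  5  5
 J  0  1  2  3  4  4  5  5  6  6  6  6
 F  0  1  2  3  4  4  5  6  6  7  7  7
 J  0  1  2  3  4  4  5  6  7  7  7  7
 J  0  1  2  3  4  4  5  6  7  7  7  7
 N  0  1  2  3  4  5  5  6  7  7  7  7
 J  0  1  2  3  4  5  5  6  7  7  7  7
dp[12][11] = 7. One LCS (by backtracking along matches): JJFFFJF.

7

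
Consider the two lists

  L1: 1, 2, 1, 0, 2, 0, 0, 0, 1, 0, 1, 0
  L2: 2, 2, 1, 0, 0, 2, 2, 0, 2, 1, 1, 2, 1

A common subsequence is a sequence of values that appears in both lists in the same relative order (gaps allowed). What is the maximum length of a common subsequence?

7

One common subsequence of length 7: 2 (L1 #2, L2 #2), 1 (L1 #3, L2 #3), 0 (L1 #4, L2 #5), 2 (L1 #5, L2 #7), 0 (L1 #6, L2 #8), 1 (L1 #9, L2 #11), 1 (L1 #11, L2 #13), and the DP table's final entry dp[12][13] is also 7, so no common subsequence is longer.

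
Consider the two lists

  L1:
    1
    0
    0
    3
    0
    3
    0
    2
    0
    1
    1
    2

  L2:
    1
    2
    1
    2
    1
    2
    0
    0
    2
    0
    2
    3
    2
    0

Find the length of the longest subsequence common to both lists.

7

Match 1 [1,5], then 0 [2,7], then 0 [3,8], then 0 [5,10], then 3 [6,12], then 2 [8,13], then 0 [9,14] — 7 values in the same relative order in both, and the DP table's final entry dp[12][14] is also 7, so no common subsequence is longer.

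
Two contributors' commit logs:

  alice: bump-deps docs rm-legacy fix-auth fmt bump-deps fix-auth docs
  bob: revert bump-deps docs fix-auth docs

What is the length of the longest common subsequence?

Match bump-deps [1,2]; then docs [2,3]; then fix-auth [7,4]; then docs [8,5] — 4 commits in the same relative order in both. dp[8][5] = 4 confirms this is the maximum.

4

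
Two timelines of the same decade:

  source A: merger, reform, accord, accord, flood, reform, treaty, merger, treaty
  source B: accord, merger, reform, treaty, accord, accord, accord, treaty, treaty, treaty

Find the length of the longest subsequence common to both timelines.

Taking merger (source A #1, source B #2), reform (source A #2, source B #3), accord (source A #3, source B #6), accord (source A #4, source B #7), treaty (source A #7, source B #9), treaty (source A #9, source B #10) gives a common subsequence of length 6, and the DP table's final entry dp[9][10] is also 6, so no common subsequence is longer.

6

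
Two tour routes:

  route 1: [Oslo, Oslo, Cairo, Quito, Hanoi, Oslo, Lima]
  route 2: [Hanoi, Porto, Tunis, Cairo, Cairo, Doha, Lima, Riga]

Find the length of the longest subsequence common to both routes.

2

One common subsequence of length 2: Cairo (route 1 #3, route 2 #5), then Lima (route 1 #7, route 2 #7). Since dp[7][8] = 2, nothing longer is possible.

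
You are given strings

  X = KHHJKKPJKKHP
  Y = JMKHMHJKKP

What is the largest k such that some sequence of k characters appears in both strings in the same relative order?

One common subsequence of length 7: K (X #1, Y #3), H (X #2, Y #4), H (X #3, Y #6), J (X #8, Y #7), K (X #9, Y #8), K (X #10, Y #9), P (X #12, Y #10). dp[12][10] = 7 confirms this is the maximum.

7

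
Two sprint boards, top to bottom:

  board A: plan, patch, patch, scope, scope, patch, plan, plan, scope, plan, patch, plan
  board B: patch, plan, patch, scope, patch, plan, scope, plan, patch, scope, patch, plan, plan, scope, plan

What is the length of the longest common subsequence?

10

One common subsequence of length 10: plan at board A[1]=board B[2], patch at board A[2]=board B[3], patch at board A[3]=board B[5], scope at board A[4]=board B[7], scope at board A[5]=board B[10], patch at board A[6]=board B[11], plan at board A[7]=board B[12], plan at board A[8]=board B[13], scope at board A[9]=board B[14], plan at board A[12]=board B[15]. The LCS DP gives dp[12][15] = 10, so this is optimal.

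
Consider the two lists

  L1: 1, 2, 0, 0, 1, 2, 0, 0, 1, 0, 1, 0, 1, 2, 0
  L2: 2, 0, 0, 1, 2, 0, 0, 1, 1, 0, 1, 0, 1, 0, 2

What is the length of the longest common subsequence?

Pick 2 (L1 #2, L2 #1); then 0 (L1 #3, L2 #2); then 0 (L1 #4, L2 #3); then 1 (L1 #5, L2 #4); then 2 (L1 #6, L2 #5); then 0 (L1 #7, L2 #6); then 0 (L1 #8, L2 #7); then 1 (L1 #9, L2 #9); then 0 (L1 #10, L2 #10); then 1 (L1 #11, L2 #11); then 0 (L1 #12, L2 #12); then 1 (L1 #13, L2 #13); then 2 (L1 #14, L2 #15); all 13 values appear in both, in order. Since dp[15][15] = 13, nothing longer is possible.

13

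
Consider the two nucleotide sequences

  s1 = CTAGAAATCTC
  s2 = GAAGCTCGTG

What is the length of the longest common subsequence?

Let dp[i][j] be the LCS length of the first i bases of s1 and the first j bases of s2. dp[i][j] = dp[i-1][j-1]+1 when the i-th and j-th bases match, else max(dp[i-1][j], dp[i][j-1]).
    ·  G  A  A  G  C  T  C  G  T  G
 ·  0  0  0  0  0  0  0  0  0  0  0
 C  0  0  0  0  0  1  1  1  1  1  1
 T  0  0  0  0  0  1  2  2  2  2  2
 A  0  0  1  1  1  1  2  2  2  2  2
 G  0  1  1  1  2  2  2  2  3  3  3
 A  0  1  2  2  2  2  2  2  3  3  3
 A  0  1  2  3  3  3  3  3  3  3  3
 A  0  1  2  3  3  3  3  3  3  3  3
 T  0  1  2  3  3  3  4  4  4  4  4
 C  0  1  2  3  3  4  4  5  5  5  5
 T  0  1  2  3  3  4  5  5  5  6  6
 C  0  1  2  3  3  4  5  6  6  6  6
dp[11][10] = 6. One LCS (by backtracking along matches): GAATCT.

6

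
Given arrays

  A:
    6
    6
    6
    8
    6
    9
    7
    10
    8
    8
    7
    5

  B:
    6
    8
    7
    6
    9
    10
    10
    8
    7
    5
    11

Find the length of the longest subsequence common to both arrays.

Taking 6 at A[3]=B[1]; then 8 at A[4]=B[2]; then 6 at A[5]=B[4]; then 9 at A[6]=B[5]; then 10 at A[8]=B[7]; then 8 at A[10]=B[8]; then 7 at A[11]=B[9]; then 5 at A[12]=B[10] gives a common subsequence of length 8. The LCS DP gives dp[12][11] = 8, so this is optimal.

8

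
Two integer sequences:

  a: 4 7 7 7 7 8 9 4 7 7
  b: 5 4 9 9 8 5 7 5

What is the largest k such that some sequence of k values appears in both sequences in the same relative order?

3

Let dp[i][j] be the LCS length of the first i values of a and the first j values of b. dp[i][j] = dp[i-1][j-1]+1 when the i-th and j-th values match, else max(dp[i-1][j], dp[i][j-1]).
    ·  5  4  9  9  8  5  7  5
 ·  0  0  0  0  0  0  0  0  0
 4  0  0  1  1  1  1  1  1  1
 7  0  0  1  1  1  1  1  2  2
 7  0  0  1  1  1  1  1  2  2
 7  0  0  1  1  1  1  1  2  2
 7  0  0  1  1  1  1  1  2  2
 8  0  0  1  1  1  2  2  2  2
 9  0  0  1  2  2  2  2  2  2
 4  0  0  1  2  2  2  2  2  2
 7  0  0  1  2  2  2  2  3  3
 7  0  0  1  2  2  2  2  3  3
dp[10][8] = 3. One LCS (by backtracking along matches): 4, 8, 7.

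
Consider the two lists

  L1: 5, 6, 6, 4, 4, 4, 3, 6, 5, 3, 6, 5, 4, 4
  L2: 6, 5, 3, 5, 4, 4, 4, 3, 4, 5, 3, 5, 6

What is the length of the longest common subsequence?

8

Pick 5 at L1[1]=L2[4] → 4 at L1[4]=L2[5] → 4 at L1[5]=L2[6] → 4 at L1[6]=L2[7] → 3 at L1[7]=L2[8] → 5 at L1[9]=L2[10] → 3 at L1[10]=L2[11] → 6 at L1[11]=L2[13]; all 8 values appear in both, in order. The LCS DP gives dp[14][13] = 8, so this is optimal.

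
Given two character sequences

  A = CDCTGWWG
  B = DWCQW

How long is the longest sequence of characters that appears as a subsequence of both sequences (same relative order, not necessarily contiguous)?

Taking D (A #2, B #1), then C (A #3, B #3), then W (A #7, B #5) gives a common subsequence of length 3. dp[8][5] = 3 confirms this is the maximum.

3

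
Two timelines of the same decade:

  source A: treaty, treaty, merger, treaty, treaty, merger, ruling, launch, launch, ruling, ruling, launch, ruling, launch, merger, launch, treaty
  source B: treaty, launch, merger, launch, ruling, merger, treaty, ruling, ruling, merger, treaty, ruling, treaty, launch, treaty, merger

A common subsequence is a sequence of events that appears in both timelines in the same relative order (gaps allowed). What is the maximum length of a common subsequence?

9

One common subsequence of length 9: treaty [1,1], then merger [6,3], then launch [9,4], then ruling [10,5], then ruling [11,8], then ruling [13,9], then merger [15,10], then launch [16,14], then treaty [17,15]. dp[17][16] = 9 confirms this is the maximum.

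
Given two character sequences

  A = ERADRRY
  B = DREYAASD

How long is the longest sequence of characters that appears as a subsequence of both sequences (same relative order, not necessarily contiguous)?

3

Let dp[i][j] be the LCS length of the first i characters of A and the first j characters of B. dp[i][j] = dp[i-1][j-1]+1 when the i-th and j-th characters match, else max(dp[i-1][j], dp[i][j-1]).
    ·  D  R  E  Y  A  A  S  D
 ·  0  0  0  0  0  0  0  0  0
 E  0  0  0  1  1  1  1  1  1
 R  0  0  1  1  1  1  1  1  1
 A  0  0  1  1  1  2  2  2  2
 D  0  1  1  1  1  2  2  2  3
 R  0  1  2  2  2  2  2  2  3
 R  0  1  2  2  2  2  2  2  3
 Y  0  1  2  2  3  3  3  3  3
dp[7][8] = 3. One LCS (by backtracking along matches): EAD.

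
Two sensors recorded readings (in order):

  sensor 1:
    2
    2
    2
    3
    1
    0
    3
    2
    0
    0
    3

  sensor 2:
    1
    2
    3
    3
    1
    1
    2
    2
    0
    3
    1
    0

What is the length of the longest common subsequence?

6

One common subsequence of length 6: 2 at sensor 1[1]=sensor 2[2]; then 2 at sensor 1[2]=sensor 2[7]; then 2 at sensor 1[3]=sensor 2[8]; then 3 at sensor 1[4]=sensor 2[10]; then 1 at sensor 1[5]=sensor 2[11]; then 0 at sensor 1[10]=sensor 2[12], and the DP table's final entry dp[11][12] is also 6, so no common subsequence is longer.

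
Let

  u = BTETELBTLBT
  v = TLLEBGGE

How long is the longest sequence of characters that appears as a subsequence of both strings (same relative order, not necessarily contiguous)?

4

Taking T at u[4]=v[1]; then L at u[6]=v[2]; then L at u[9]=v[3]; then B at u[10]=v[5] gives a common subsequence of length 4. Since dp[11][8] = 4, nothing longer is possible.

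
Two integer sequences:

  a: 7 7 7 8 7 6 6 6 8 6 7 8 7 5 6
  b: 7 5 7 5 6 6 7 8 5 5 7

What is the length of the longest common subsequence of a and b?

Taking 7 (a #1, b #1); then 7 (a #2, b #3); then 6 (a #8, b #5); then 6 (a #10, b #6); then 7 (a #11, b #7); then 8 (a #12, b #8); then 7 (a #13, b #11) gives a common subsequence of length 7. dp[15][11] = 7 confirms this is the maximum.

7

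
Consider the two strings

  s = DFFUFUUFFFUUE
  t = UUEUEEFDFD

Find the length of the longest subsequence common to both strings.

One common subsequence of length 5: U at s[4]=t[1], U at s[6]=t[2], U at s[7]=t[4], F at s[8]=t[7], F at s[9]=t[9], and the DP table's final entry dp[13][10] is also 5, so no common subsequence is longer.

5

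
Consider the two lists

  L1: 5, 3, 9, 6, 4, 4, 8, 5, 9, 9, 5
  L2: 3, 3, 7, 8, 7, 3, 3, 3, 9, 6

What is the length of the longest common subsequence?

Let dp[i][j] be the LCS length of the first i values of L1 and the first j values of L2. dp[i][j] = dp[i-1][j-1]+1 when the i-th and j-th values match, else max(dp[i-1][j], dp[i][j-1]).
    ·  3  3  7  8  7  3  3  3  9  6
 ·  0  0  0  0  0  0  0  0  0  0  0
 5  0  0  0  0  0  0  0  0  0  0  0
 3  0  1  1  1  1  1  1  1  1  1  1
 9  0  1  1  1  1  1  1  1  1  2  2
 6  0  1  1  1  1  1  1  1  1  2  3
 4  0  1  1  1  1  1  1  1  1  2  3
 4  0  1  1  1  1  1  1  1  1  2  3
 8  0  1  1  1  2  2  2  2  2  2  3
 5  0  1  1  1  2  2  2  2  2  2  3
 9  0  1  1  1  2  2  2  2  2  3  3
 9  0  1  1  1  2  2  2  2  2  3  3
 5  0  1  1  1  2  2  2  2  2  3  3
dp[11][10] = 3. One LCS (by backtracking along matches): 3, 9, 6.

3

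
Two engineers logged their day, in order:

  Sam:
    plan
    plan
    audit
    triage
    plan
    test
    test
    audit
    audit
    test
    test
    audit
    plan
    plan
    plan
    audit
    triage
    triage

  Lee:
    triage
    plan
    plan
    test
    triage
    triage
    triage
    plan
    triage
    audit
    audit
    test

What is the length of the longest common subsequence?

Pick plan [1,2] → plan [2,3] → triage [4,7] → plan [5,8] → audit [8,10] → audit [9,11] → test [11,12]; all 7 tasks appear in both, in order. The LCS DP gives dp[18][12] = 7, so this is optimal.

7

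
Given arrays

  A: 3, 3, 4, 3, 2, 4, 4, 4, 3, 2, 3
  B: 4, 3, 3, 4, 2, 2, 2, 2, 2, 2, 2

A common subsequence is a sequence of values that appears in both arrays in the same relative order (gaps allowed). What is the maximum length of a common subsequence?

Taking 3 (A #1, B #2) → 3 (A #2, B #3) → 4 (A #3, B #4) → 2 (A #5, B #10) → 2 (A #10, B #11) gives a common subsequence of length 5, and the DP table's final entry dp[11][11] is also 5, so no common subsequence is longer.

5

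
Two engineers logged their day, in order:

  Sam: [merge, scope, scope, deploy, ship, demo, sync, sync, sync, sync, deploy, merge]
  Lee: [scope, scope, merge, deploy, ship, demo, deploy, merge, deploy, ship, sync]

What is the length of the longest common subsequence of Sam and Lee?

7

Taking scope at Sam[2]=Lee[1]; then scope at Sam[3]=Lee[2]; then deploy at Sam[4]=Lee[4]; then ship at Sam[5]=Lee[5]; then demo at Sam[6]=Lee[6]; then deploy at Sam[11]=Lee[7]; then merge at Sam[12]=Lee[8] gives a common subsequence of length 7. dp[12][11] = 7 confirms this is the maximum.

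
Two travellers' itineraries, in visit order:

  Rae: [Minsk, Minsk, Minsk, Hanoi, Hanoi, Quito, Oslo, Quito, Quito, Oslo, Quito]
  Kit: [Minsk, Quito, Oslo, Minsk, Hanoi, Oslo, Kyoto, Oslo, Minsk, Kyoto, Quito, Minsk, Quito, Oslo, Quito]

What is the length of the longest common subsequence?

One common subsequence of length 8: Minsk at Rae[1]=Kit[1]; then Minsk at Rae[3]=Kit[4]; then Hanoi at Rae[4]=Kit[5]; then Oslo at Rae[7]=Kit[8]; then Quito at Rae[8]=Kit[11]; then Quito at Rae[9]=Kit[13]; then Oslo at Rae[10]=Kit[14]; then Quito at Rae[11]=Kit[15]. dp[11][15] = 8 confirms this is the maximum.

8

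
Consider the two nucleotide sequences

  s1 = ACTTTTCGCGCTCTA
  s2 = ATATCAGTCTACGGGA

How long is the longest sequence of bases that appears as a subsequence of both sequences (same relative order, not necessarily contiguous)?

9

Pick A at s1[1]=s2[1], T at s1[3]=s2[2], T at s1[4]=s2[4], T at s1[5]=s2[8], T at s1[6]=s2[10], C at s1[7]=s2[12], G at s1[8]=s2[14], G at s1[10]=s2[15], A at s1[15]=s2[16]; all 9 bases appear in both, in order, and the DP table's final entry dp[15][16] is also 9, so no common subsequence is longer.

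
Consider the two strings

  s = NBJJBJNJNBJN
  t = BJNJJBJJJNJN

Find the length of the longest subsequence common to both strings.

9

One common subsequence of length 9: N (s #1, t #3); then J (s #3, t #4); then J (s #4, t #5); then B (s #5, t #6); then J (s #6, t #8); then J (s #8, t #9); then N (s #9, t #10); then J (s #11, t #11); then N (s #12, t #12), and the DP table's final entry dp[12][12] is also 9, so no common subsequence is longer.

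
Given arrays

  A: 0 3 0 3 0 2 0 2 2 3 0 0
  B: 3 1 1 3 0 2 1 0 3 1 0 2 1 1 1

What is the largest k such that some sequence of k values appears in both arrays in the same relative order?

Pick 3 [2,1]; then 3 [4,4]; then 0 [5,5]; then 2 [6,6]; then 0 [7,8]; then 3 [10,9]; then 0 [11,11]; all 7 values appear in both, in order. Since dp[12][15] = 7, nothing longer is possible.

7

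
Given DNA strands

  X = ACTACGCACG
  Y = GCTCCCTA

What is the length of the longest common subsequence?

Taking C at X[2]=Y[2] → T at X[3]=Y[3] → C at X[5]=Y[5] → C at X[7]=Y[6] → A at X[8]=Y[8] gives a common subsequence of length 5. The LCS DP gives dp[10][8] = 5, so this is optimal.

5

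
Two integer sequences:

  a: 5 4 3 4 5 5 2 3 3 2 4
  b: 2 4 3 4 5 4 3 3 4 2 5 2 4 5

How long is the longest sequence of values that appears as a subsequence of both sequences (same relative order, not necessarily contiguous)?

8

Taking 4 (a #2, b #2); then 3 (a #3, b #3); then 4 (a #4, b #4); then 5 (a #5, b #5); then 3 (a #8, b #7); then 3 (a #9, b #8); then 2 (a #10, b #12); then 4 (a #11, b #13) gives a common subsequence of length 8. The LCS DP gives dp[11][14] = 8, so this is optimal.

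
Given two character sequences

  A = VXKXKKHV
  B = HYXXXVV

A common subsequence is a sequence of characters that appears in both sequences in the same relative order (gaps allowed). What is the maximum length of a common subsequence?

3

Match X [2,4], then X [4,5], then V [8,7] — 3 characters in the same relative order in both, and the DP table's final entry dp[8][7] is also 3, so no common subsequence is longer.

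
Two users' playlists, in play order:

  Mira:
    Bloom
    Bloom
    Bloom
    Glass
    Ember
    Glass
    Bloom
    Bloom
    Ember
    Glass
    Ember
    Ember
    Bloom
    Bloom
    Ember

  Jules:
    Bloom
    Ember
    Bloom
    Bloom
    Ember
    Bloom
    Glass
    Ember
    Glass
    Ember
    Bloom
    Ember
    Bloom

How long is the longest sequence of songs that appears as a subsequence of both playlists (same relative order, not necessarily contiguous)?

Pick Bloom at Mira[1]=Jules[1] → Bloom at Mira[2]=Jules[3] → Bloom at Mira[3]=Jules[4] → Ember at Mira[5]=Jules[5] → Glass at Mira[6]=Jules[7] → Ember at Mira[9]=Jules[8] → Glass at Mira[10]=Jules[9] → Ember at Mira[11]=Jules[10] → Ember at Mira[12]=Jules[12] → Bloom at Mira[14]=Jules[13]; all 10 songs appear in both, in order. Since dp[15][13] = 10, nothing longer is possible.

10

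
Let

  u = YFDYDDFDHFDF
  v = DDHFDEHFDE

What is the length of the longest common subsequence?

Pick D (u #3, v #1), D (u #5, v #2), F (u #7, v #4), D (u #8, v #5), H (u #9, v #7), F (u #10, v #8), D (u #11, v #9); all 7 characters appear in both, in order. dp[12][10] = 7 confirms this is the maximum.

7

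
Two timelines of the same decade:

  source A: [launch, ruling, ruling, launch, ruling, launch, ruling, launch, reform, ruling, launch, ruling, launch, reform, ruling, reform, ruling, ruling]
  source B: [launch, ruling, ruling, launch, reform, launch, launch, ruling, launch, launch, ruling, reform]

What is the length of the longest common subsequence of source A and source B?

11

Match launch at source A[1]=source B[1], ruling at source A[2]=source B[2], ruling at source A[3]=source B[3], launch at source A[4]=source B[4], launch at source A[6]=source B[6], launch at source A[8]=source B[7], ruling at source A[10]=source B[8], launch at source A[11]=source B[9], launch at source A[13]=source B[10], ruling at source A[15]=source B[11], reform at source A[16]=source B[12] — 11 events in the same relative order in both, and the DP table's final entry dp[18][12] is also 11, so no common subsequence is longer.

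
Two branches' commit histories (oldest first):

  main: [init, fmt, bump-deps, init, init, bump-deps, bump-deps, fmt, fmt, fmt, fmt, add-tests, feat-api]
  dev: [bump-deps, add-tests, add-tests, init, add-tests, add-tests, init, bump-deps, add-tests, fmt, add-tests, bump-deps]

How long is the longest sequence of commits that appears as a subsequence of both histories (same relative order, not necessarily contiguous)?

Taking bump-deps [3,1]; then init [4,4]; then init [5,7]; then bump-deps [6,8]; then fmt [11,10]; then add-tests [12,11] gives a common subsequence of length 6, and the DP table's final entry dp[13][12] is also 6, so no common subsequence is longer.

6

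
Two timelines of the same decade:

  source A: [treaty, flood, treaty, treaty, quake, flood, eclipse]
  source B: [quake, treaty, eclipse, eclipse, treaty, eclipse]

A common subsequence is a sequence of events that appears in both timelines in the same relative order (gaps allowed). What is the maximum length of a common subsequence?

Taking treaty [1,2], treaty [4,5], eclipse [7,6] gives a common subsequence of length 3. Since dp[7][6] = 3, nothing longer is possible.

3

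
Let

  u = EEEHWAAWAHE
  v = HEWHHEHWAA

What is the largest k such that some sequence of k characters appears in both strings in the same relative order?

Let dp[i][j] be the LCS length of the first i characters of u and the first j characters of v. dp[i][j] = dp[i-1][j-1]+1 when the i-th and j-th characters match, else max(dp[i-1][j], dp[i][j-1]).
    ·  H  E  W  H  H  E  H  W  A  A
 ·  0  0  0  0  0  0  0  0  0  0  0
 E  0  0  1  1  1  1  1  1  1  1  1
 E  0  0  1  1  1  1  2  2  2  2  2
 E  0  0  1  1  1  1  2  2  2  2  2
 H  0  1  1  1  2  2  2  3  3  3  3
 W  0  1  1  2  2  2  2  3  4  4  4
 A  0  1  1  2  2  2  2  3  4  5  5
 A  0  1  1  2  2  2  2  3  4  5  6
 W  0  1  1  2  2  2  2  3  4  5  6
 A  0  1  1  2  2  2  2  3  4  5  6
 H  0  1  1  2  3  3  3  3  4  5  6
 E  0  1  2  2  3  3  4  4  4  5  6
dp[11][10] = 6. One LCS (by backtracking along matches): EEHWAA.

6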